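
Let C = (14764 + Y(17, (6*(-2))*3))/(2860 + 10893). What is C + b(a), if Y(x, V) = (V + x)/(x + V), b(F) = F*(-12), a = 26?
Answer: -4276171/13753 ≈ -310.93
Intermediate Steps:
b(F) = -12*F
Y(x, V) = 1 (Y(x, V) = (V + x)/(V + x) = 1)
C = 14765/13753 (C = (14764 + 1)/(2860 + 10893) = 14765/13753 ≈ 1.0736)
C + b(a) = 14765/13753 - 12*26 = 14765/13753 - 312 = -4276171/13753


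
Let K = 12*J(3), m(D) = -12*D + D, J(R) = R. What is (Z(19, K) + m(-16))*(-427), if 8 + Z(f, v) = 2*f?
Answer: -87962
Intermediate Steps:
m(D) = -11*D
K = 36 (K = 12*3 = 36)
Z(f, v) = -8 + 2*f
(Z(19, K) + m(-16))*(-427) = ((-8 + 2*19) - 11*(-16))*(-427) = ((-8 + 38) + 176)*(-427) = (30 + 176)*(-427) = 206*(-427) = -87962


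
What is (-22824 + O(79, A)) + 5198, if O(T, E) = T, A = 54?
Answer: -17547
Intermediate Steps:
(-22824 + O(79, A)) + 5198 = (-22824 + 79) + 5198 = -22745 + 5198 = -17547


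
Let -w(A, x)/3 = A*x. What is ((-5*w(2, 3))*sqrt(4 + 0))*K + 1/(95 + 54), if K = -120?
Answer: -3218399/149 ≈ -21600.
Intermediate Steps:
w(A, x) = -3*A*x
((-5*w(2, 3))*sqrt(4 + 0))*K + 1/(95 + 54) = ((-(-15)*2*3)*sqrt(4 + 0))*(-120) + 1/(95 + 54) = ((-5*(-18))*sqrt(4))*(-120) + 1/149 = (90*2)*(-120) + 1/149 = 180*(-120) + 1/149 = -21600 + 1/149 = -3218399/149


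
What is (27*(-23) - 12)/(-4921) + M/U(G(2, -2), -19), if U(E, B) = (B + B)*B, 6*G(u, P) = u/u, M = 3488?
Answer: 463723/93499 ≈ 4.9597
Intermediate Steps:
G(u, P) = ⅙ (G(u, P) = (u/u)/6 = (⅙)*1 = ⅙)
U(E, B) = 2*B² (U(E, B) = (2*B)*B = 2*B²)
(27*(-23) - 12)/(-4921) + M/U(G(2, -2), -19) = (27*(-23) - 12)/(-4921) + 3488/((2*(-19)²)) = (-621 - 12)*(-1/4921) + 3488/((2*361)) = -633*(-1/4921) + 3488/722 = 633/4921 + 3488*(1/722) = 633/4921 + 1744/361 = 463723/93499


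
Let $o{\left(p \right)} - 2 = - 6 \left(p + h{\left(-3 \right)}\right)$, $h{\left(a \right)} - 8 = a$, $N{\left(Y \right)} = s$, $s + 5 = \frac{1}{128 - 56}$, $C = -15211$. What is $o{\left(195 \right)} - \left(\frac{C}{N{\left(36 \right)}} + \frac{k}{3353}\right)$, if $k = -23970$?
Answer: $- \frac{5105638492}{1203727} \approx -4241.5$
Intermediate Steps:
$s = - \frac{359}{72}$ ($s = -5 + \frac{1}{128 - 56} = -5 + \frac{1}{72} = - \frac{359}{72} \approx -4.9861$)
$N{\left(Y \right)} = - \frac{359}{72}$
$h{\left(a \right)} = 8 + a$
$o{\left(p \right)} = -28 - 6 p$ ($o{\left(p \right)} = 2 - 6 \left(p + \left(8 - 3\right)\right) = 2 - 6 \left(p + 5\right) = 2 - 6 \left(5 + p\right) = 2 - \left(30 + 6 p\right) = -28 - 6 p$)
$o{\left(195 \right)} - \left(\frac{C}{N{\left(36 \right)}} + \frac{k}{3353}\right) = \left(-28 - 1170\right) - \left(- \frac{15211}{- \frac{359}{72}} - \frac{23970}{3353}\right) = \left(-28 - 1170\right) - \left(\left(-15211\right) \left(- \frac{72}{359}\right) - \frac{23970}{3353}\right) = -1198 - \left(\frac{1095192}{359} - \frac{23970}{3353}\right) = -1198 - \frac{3663573546}{1203727} = - \frac{5105638492}{1203727}$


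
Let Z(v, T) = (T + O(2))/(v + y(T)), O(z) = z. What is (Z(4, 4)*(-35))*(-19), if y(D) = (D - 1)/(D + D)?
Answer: 912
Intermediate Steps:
y(D) = (-1 + D)/(2*D) (y(D) = (-1 + D)/((2*D)) = (-1 + D)*(1/(2*D)) = (-1 + D)/(2*D))
Z(v, T) = (2 + T)/(v + (-1 + T)/(2*T)) (Z(v, T) = (T + 2)/(v + (-1 + T)/(2*T)) = (2 + T)/(v + (-1 + T)/(2*T)))
(Z(4, 4)*(-35))*(-19) = ((2*4*(2 + 4)/(-1 + 4 + 2*4*4))*(-35))*(-19) = ((2*4*6/(-1 + 4 + 32))*(-35))*(-19) = ((2*4*6/35)*(-35))*(-19) = ((2*4*(1/35)*6)*(-35))*(-19) = ((48/35)*(-35))*(-19) = -48*(-19) = 912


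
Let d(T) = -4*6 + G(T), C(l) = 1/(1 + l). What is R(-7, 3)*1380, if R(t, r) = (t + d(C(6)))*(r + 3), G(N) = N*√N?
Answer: -256680 + 8280*√7/49 ≈ -2.5623e+5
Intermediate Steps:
G(N) = N^(3/2)
d(T) = -24 + T^(3/2) (d(T) = -4*6 + T^(3/2) = -24 + T^(3/2))
R(t, r) = (3 + r)*(-24 + t + √7/49) (R(t, r) = (t + (-24 + (1/(1 + 6))^(3/2)))*(r + 3) = (t + (-24 + (1/7)^(3/2)))*(3 + r) = (t + (-24 + (⅐)^(3/2)))*(3 + r) = (t + (-24 + √7/49))*(3 + r) = (-24 + t + √7/49)*(3 + r) = (3 + r)*(-24 + t + √7/49))
R(-7, 3)*1380 = (-72 + 3*(-7) + 3*√7/49 + 3*(-7) - 1/49*3*(1176 - √7))*1380 = (-72 - 21 + 3*√7/49 - 21 + (-72 + 3*√7/49))*1380 = (-186 + 6*√7/49)*1380 = -256680 + 8280*√7/49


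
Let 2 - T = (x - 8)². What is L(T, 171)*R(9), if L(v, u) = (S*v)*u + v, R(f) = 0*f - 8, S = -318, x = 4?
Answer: -6090224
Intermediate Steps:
T = -14 (T = 2 - (4 - 8)² = 2 - 1*(-4)² = 2 - 1*16 = 2 - 16 = -14)
R(f) = -8 (R(f) = 0 - 8 = -8)
L(v, u) = v - 318*u*v (L(v, u) = (-318*v)*u + v = -318*u*v + v = v - 318*u*v)
L(T, 171)*R(9) = -14*(1 - 318*171)*(-8) = -14*(1 - 54378)*(-8) = -14*(-54377)*(-8) = 761278*(-8) = -6090224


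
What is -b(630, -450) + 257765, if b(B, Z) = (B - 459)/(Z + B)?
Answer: 5155281/20 ≈ 2.5776e+5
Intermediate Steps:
b(B, Z) = (-459 + B)/(B + Z)
-b(630, -450) + 257765 = -(-459 + 630)/(630 - 450) + 257765 = -171/180 + 257765 = -1*19/20 + 257765 = -19/20 + 257765 = 5155281/20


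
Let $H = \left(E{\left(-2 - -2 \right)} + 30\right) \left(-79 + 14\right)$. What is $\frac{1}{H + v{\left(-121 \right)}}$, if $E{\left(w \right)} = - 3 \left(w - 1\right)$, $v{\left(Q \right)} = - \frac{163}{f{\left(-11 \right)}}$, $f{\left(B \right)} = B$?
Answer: $- \frac{11}{23432} \approx -0.00046944$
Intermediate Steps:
$v{\left(Q \right)} = \frac{163}{11}$ ($v{\left(Q \right)} = - \frac{163}{-11} = \left(-163\right) \left(- \frac{1}{11}\right) = \frac{163}{11}$)
$E{\left(w \right)} = 3 - 3 w$ ($E{\left(w \right)} = - 3 \left(-1 + w\right) = 3 - 3 w$)
$H = -2145$ ($H = \left(\left(3 - 3 \left(-2 - -2\right)\right) + 30\right) \left(-79 + 14\right) = \left(\left(3 - 3 \left(-2 + 2\right)\right) + 30\right) \left(-65\right) = \left(\left(3 - 0\right) + 30\right) \left(-65\right) = \left(\left(3 + 0\right) + 30\right) \left(-65\right) = \left(3 + 30\right) \left(-65\right) = 33 \left(-65\right) = -2145$)
$\frac{1}{H + v{\left(-121 \right)}} = \frac{1}{-2145 + \frac{163}{11}} = \frac{1}{- \frac{23432}{11}} = - \frac{11}{23432}$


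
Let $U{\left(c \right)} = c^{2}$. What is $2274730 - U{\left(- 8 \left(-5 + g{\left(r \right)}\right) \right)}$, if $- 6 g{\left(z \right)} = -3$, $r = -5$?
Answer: $2273434$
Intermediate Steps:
$g{\left(z \right)} = \frac{1}{2}$ ($g{\left(z \right)} = \left(- \frac{1}{6}\right) \left(-3\right) = \frac{1}{2}$)
$2274730 - U{\left(- 8 \left(-5 + g{\left(r \right)}\right) \right)} = 2274730 - \left(- 8 \left(-5 + \frac{1}{2}\right)\right)^{2} = 2274730 - \left(\left(-8\right) \left(- \frac{9}{2}\right)\right)^{2} = 2274730 - 36^{2} = 2274730 - 1296 = 2273434$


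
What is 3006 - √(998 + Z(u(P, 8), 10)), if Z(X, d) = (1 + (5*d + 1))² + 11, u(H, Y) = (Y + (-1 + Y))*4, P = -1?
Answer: 3006 - √3713 ≈ 2945.1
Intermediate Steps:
u(H, Y) = -4 + 8*Y (u(H, Y) = (-1 + 2*Y)*4 = -4 + 8*Y)
Z(X, d) = 11 + (2 + 5*d)² (Z(X, d) = (1 + (1 + 5*d))² + 11 = (2 + 5*d)² + 11 = 11 + (2 + 5*d)²)
3006 - √(998 + Z(u(P, 8), 10)) = 3006 - √(998 + (11 + (2 + 5*10)²)) = 3006 - √(998 + (11 + (2 + 50)²)) = 3006 - √(998 + (11 + 52²)) = 3006 - √(998 + (11 + 2704)) = 3006 - √(998 + 2715) = 3006 - √3713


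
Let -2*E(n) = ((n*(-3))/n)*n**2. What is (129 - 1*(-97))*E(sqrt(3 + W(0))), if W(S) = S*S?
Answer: 1017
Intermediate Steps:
W(S) = S**2
E(n) = 3*n**2/2 (E(n) = -(n*(-3))/n*n**2/2 = -(-3*n)/n*n**2/2 = -(-3)*n**2/2 = 3*n**2/2)
(129 - 1*(-97))*E(sqrt(3 + W(0))) = (129 - 1*(-97))*(3*(sqrt(3 + 0**2))**2/2) = (129 + 97)*(3*(sqrt(3 + 0))**2/2) = 226*(3*(sqrt(3))**2/2) = 226*((3/2)*3) = 226*(9/2) = 1017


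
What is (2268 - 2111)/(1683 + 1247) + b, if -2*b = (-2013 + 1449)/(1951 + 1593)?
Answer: 345667/2595980 ≈ 0.13315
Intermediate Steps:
b = 141/1772 (b = -(-2013 + 1449)/(2*(1951 + 1593)) = -(-282)/3544 = -1/2*(-141/886) = 141/1772 ≈ 0.079571)
(2268 - 2111)/(1683 + 1247) + b = (2268 - 2111)/(1683 + 1247) + 141/1772 = 157/2930 + 141/1772 = 345667/2595980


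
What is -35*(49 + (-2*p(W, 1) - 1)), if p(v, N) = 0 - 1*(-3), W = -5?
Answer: -1470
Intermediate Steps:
p(v, N) = 3 (p(v, N) = 0 + 3 = 3)
-35*(49 + (-2*p(W, 1) - 1)) = -35*(49 + (-2*3 - 1)) = -35*(49 + (-6 - 1)) = -35*(49 - 7) = -35*42 = -1470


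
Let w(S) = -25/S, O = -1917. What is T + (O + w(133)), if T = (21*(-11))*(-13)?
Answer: 144413/133 ≈ 1085.8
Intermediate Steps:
T = 3003 (T = -231*(-13) = 3003)
T + (O + w(133)) = 3003 + (-1917 - 25/133) = 3003 - 254986/133 = 144413/133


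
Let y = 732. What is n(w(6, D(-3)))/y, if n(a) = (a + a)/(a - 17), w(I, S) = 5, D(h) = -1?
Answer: -5/4392 ≈ -0.0011384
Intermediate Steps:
n(a) = 2*a/(-17 + a) (n(a) = (2*a)/(-17 + a) = 2*a/(-17 + a))
n(w(6, D(-3)))/y = (2*5/(-17 + 5))/732 = (2*5/(-12))*(1/732) = (2*5*(-1/12))*(1/732) = -⅚*1/732 = -5/4392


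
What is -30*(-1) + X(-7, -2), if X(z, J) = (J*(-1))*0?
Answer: 30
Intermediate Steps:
X(z, J) = 0 (X(z, J) = -J*0 = 0)
-30*(-1) + X(-7, -2) = -30*(-1) + 0 = 30 + 0 = 30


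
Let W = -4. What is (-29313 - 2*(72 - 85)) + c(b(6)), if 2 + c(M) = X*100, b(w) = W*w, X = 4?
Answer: -28889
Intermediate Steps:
b(w) = -4*w
c(M) = 398 (c(M) = -2 + 4*100 = -2 + 400 = 398)
(-29313 - 2*(72 - 85)) + c(b(6)) = (-29313 - 2*(72 - 85)) + 398 = (-29313 - 2*(-13)) + 398 = (-29313 + 26) + 398 = -29287 + 398 = -28889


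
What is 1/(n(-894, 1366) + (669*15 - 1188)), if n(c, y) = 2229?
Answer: 1/11076 ≈ 9.0285e-5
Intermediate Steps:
1/(n(-894, 1366) + (669*15 - 1188)) = 1/(2229 + (669*15 - 1188)) = 1/(2229 + (10035 - 1188)) = 1/(2229 + 8847) = 1/11076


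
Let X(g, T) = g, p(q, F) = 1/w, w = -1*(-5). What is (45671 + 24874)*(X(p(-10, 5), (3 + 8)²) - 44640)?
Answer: -3149114691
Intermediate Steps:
w = 5
p(q, F) = ⅕ (p(q, F) = 1/5 = ⅕)
(45671 + 24874)*(X(p(-10, 5), (3 + 8)²) - 44640) = (45671 + 24874)*(⅕ - 44640) = 70545*(-223199/5) = -3149114691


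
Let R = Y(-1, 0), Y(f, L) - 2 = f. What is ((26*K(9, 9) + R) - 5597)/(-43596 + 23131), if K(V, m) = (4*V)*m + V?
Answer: -3062/20465 ≈ -0.14962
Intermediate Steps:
Y(f, L) = 2 + f
R = 1 (R = 2 - 1 = 1)
K(V, m) = V + 4*V*m (K(V, m) = 4*V*m + V = V + 4*V*m)
((26*K(9, 9) + R) - 5597)/(-43596 + 23131) = ((26*(9*(1 + 4*9)) + 1) - 5597)/(-43596 + 23131) = ((26*(9*(1 + 36)) + 1) - 5597)/(-20465) = ((26*(9*37) + 1) - 5597)*(-1/20465) = ((26*333 + 1) - 5597)*(-1/20465) = ((8658 + 1) - 5597)*(-1/20465) = (8659 - 5597)*(-1/20465) = 3062*(-1/20465) = -3062/20465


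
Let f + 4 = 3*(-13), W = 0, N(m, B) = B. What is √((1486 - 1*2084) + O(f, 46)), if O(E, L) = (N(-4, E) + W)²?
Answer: 3*√139 ≈ 35.370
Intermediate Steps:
f = -43 (f = -4 + 3*(-13) = -4 - 39 = -43)
O(E, L) = E² (O(E, L) = (E + 0)² = E²)
√((1486 - 1*2084) + O(f, 46)) = √((1486 - 1*2084) + (-43)²) = √((1486 - 2084) + 1849) = √(-598 + 1849) = √1251 = 3*√139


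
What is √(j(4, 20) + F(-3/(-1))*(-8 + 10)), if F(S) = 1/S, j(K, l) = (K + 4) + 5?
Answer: √123/3 ≈ 3.6968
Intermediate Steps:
j(K, l) = 9 + K (j(K, l) = (4 + K) + 5 = 9 + K)
√(j(4, 20) + F(-3/(-1))*(-8 + 10)) = √((9 + 4) + (-8 + 10)/((-3/(-1)))) = √(13 + 2/(-3*(-1))) = √(13 + 2/3) = √(13 + (⅓)*2) = √(13 + ⅔) = √(41/3) = √123/3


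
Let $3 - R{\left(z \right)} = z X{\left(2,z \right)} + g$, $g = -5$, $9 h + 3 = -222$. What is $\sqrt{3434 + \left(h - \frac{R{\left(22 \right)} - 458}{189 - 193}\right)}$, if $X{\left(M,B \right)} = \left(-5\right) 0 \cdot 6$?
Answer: $\frac{\sqrt{13186}}{2} \approx 57.415$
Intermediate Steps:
$h = -25$ ($h = - \frac{1}{3} + \frac{1}{9} \left(-222\right) = - \frac{1}{3} - \frac{74}{3} = -25$)
$X{\left(M,B \right)} = 0$ ($X{\left(M,B \right)} = 0 \cdot 6 = 0$)
$R{\left(z \right)} = 8$ ($R{\left(z \right)} = 3 - \left(z 0 - 5\right) = 3 - \left(0 - 5\right) = 3 - -5 = 3 + 5 = 8$)
$\sqrt{3434 + \left(h - \frac{R{\left(22 \right)} - 458}{189 - 193}\right)} = \sqrt{3434 - \left(25 + \frac{8 - 458}{189 - 193}\right)} = \sqrt{3434 - \left(25 - \frac{450}{-4}\right)} = \sqrt{3434 - \left(25 - - \frac{225}{2}\right)} = \sqrt{3434 - \frac{275}{2}} = \sqrt{\frac{6593}{2}} = \frac{\sqrt{13186}}{2}$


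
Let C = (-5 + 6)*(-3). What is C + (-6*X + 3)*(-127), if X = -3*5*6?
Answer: -68964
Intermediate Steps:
X = -90 (X = -15*6 = -90)
C = -3 (C = 1*(-3) = -3)
C + (-6*X + 3)*(-127) = -3 + (-6*(-90) + 3)*(-127) = -3 + (540 + 3)*(-127) = -3 + 543*(-127) = -3 - 68961 = -68964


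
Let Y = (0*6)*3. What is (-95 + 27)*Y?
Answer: 0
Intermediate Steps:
Y = 0 (Y = 0*3 = 0)
(-95 + 27)*Y = (-95 + 27)*0 = -68*0 = 0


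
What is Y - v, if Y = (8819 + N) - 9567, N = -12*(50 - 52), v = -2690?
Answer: 1966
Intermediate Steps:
N = 24 (N = -12*(-2) = -1*(-24) = 24)
Y = -724 (Y = (8819 + 24) - 9567 = 8843 - 9567 = -724)
Y - v = -724 - 1*(-2690) = -724 + 2690 = 1966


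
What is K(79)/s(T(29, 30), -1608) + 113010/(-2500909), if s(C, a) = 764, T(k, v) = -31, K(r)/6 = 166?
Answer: 601141431/477673619 ≈ 1.2585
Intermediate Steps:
K(r) = 996 (K(r) = 6*166 = 996)
K(79)/s(T(29, 30), -1608) + 113010/(-2500909) = 996/764 + 113010/(-2500909) = 996*(1/764) + 113010*(-1/2500909) = 249/191 - 113010/2500909 = 601141431/477673619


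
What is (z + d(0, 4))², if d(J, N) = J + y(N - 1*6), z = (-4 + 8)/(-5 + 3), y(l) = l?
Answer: 16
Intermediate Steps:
z = -2 (z = 4/(-2) = 4*(-½) = -2)
d(J, N) = -6 + J + N (d(J, N) = J + (N - 1*6) = J + (N - 6) = J + (-6 + N) = -6 + J + N)
(z + d(0, 4))² = (-2 + (-6 + 0 + 4))² = (-2 - 2)² = (-4)² = 16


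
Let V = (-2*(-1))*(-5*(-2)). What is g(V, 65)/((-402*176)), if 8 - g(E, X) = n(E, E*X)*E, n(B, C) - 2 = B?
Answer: 9/1474 ≈ 0.0061058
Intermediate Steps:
n(B, C) = 2 + B
V = 20 (V = 2*10 = 20)
g(E, X) = 8 - E*(2 + E) (g(E, X) = 8 - (2 + E)*E = 8 - E*(2 + E))
g(V, 65)/((-402*176)) = (8 - 1*20*(2 + 20))/((-402*176)) = (8 - 1*20*22)/(-70752) = (8 - 440)*(-1/70752) = -432*(-1/70752) = 9/1474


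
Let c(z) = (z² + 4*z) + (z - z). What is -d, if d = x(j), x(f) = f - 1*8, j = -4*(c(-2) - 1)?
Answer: -12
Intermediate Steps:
c(z) = z² + 4*z (c(z) = (z² + 4*z) + 0 = z² + 4*z)
j = 20 (j = -4*(-2*(4 - 2) - 1) = -4*(-2*2 - 1) = -4*(-4 - 1) = -4*(-5) = 20)
x(f) = -8 + f (x(f) = f - 8 = -8 + f)
d = 12 (d = -8 + 20 = 12)
-d = -1*12 = -12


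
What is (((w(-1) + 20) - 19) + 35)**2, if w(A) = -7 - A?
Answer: 900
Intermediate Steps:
(((w(-1) + 20) - 19) + 35)**2 = ((((-7 - 1*(-1)) + 20) - 19) + 35)**2 = ((((-7 + 1) + 20) - 19) + 35)**2 = (((-6 + 20) - 19) + 35)**2 = ((14 - 19) + 35)**2 = (-5 + 35)**2 = 30**2 = 900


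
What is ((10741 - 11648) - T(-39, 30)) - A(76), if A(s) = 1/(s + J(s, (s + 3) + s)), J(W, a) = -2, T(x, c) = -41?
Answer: -64085/74 ≈ -866.01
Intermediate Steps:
A(s) = 1/(-2 + s) (A(s) = 1/(s - 2) = 1/(-2 + s))
((10741 - 11648) - T(-39, 30)) - A(76) = ((10741 - 11648) - 1*(-41)) - 1/(-2 + 76) = (-907 + 41) - 1/74 = -866 - 1*1/74 = -866 - 1/74 = -64085/74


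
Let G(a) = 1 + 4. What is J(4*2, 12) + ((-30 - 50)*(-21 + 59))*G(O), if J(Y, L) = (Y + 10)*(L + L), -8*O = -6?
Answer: -14768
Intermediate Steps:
O = ¾ (O = -⅛*(-6) = ¾ ≈ 0.75000)
J(Y, L) = 2*L*(10 + Y) (J(Y, L) = (10 + Y)*(2*L) = 2*L*(10 + Y))
G(a) = 5
J(4*2, 12) + ((-30 - 50)*(-21 + 59))*G(O) = 2*12*(10 + 4*2) + ((-30 - 50)*(-21 + 59))*5 = 2*12*(10 + 8) - 80*38*5 = 2*12*18 - 3040*5 = 432 - 15200 = -14768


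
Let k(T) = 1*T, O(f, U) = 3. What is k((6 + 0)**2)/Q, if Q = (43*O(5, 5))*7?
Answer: 12/301 ≈ 0.039867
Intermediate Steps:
k(T) = T
Q = 903 (Q = (43*3)*7 = 129*7 = 903)
k((6 + 0)**2)/Q = (6 + 0)**2/903 = 6**2*(1/903) = 36*(1/903) = 12/301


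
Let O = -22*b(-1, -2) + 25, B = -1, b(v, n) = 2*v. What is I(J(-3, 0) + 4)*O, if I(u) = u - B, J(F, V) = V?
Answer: 345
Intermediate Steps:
O = 69 (O = -44*(-1) + 25 = -22*(-2) + 25 = 44 + 25 = 69)
I(u) = 1 + u (I(u) = u - 1*(-1) = u + 1 = 1 + u)
I(J(-3, 0) + 4)*O = (1 + (0 + 4))*69 = (1 + 4)*69 = 5*69 = 345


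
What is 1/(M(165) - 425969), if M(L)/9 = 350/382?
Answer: -191/81358504 ≈ -2.3476e-6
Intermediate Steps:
M(L) = 1575/191 (M(L) = 9*(350/382) = 9*(350*(1/382)) = 9*(175/191) = 1575/191)
1/(M(165) - 425969) = 1/(1575/191 - 425969) = 1/(-81358504/191) = -191/81358504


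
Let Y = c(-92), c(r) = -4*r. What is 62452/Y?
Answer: 15613/92 ≈ 169.71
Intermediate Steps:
Y = 368 (Y = -4*(-92) = 368)
62452/Y = 62452/368 = 62452*(1/368) = 15613/92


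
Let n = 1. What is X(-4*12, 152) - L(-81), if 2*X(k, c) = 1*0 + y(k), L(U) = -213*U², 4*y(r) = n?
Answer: 11179945/8 ≈ 1.3975e+6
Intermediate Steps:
y(r) = ¼ (y(r) = (¼)*1 = ¼)
X(k, c) = ⅛ (X(k, c) = (1*0 + ¼)/2 = (0 + ¼)/2 = (½)*(¼) = ⅛)
X(-4*12, 152) - L(-81) = ⅛ - (-213)*(-81)² = ⅛ - (-213)*6561 = ⅛ - 1*(-1397493) = ⅛ + 1397493 = 11179945/8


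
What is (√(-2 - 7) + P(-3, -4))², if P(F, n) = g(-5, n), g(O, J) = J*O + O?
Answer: 216 + 90*I ≈ 216.0 + 90.0*I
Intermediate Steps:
g(O, J) = O + J*O
P(F, n) = -5 - 5*n (P(F, n) = -5*(1 + n) = -5 - 5*n)
(√(-2 - 7) + P(-3, -4))² = (√(-2 - 7) + (-5 - 5*(-4)))² = (√(-9) + (-5 + 20))² = (3*I + 15)² = (15 + 3*I)²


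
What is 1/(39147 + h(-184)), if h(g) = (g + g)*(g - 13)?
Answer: 1/111643 ≈ 8.9571e-6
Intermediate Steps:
h(g) = 2*g*(-13 + g) (h(g) = (2*g)*(-13 + g) = 2*g*(-13 + g))
1/(39147 + h(-184)) = 1/(39147 + 2*(-184)*(-13 - 184)) = 1/(39147 + 2*(-184)*(-197)) = 1/(39147 + 72496) = 1/111643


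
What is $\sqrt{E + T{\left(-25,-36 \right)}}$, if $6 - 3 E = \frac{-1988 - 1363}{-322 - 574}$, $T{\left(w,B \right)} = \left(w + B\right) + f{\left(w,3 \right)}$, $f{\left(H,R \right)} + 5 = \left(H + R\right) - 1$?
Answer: $\frac{i \sqrt{1106966}}{112} \approx 9.394 i$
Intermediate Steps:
$f{\left(H,R \right)} = -6 + H + R$ ($f{\left(H,R \right)} = -5 - \left(1 - H - R\right) = -5 + \left(-1 + H + R\right) = -6 + H + R$)
$T{\left(w,B \right)} = -3 + B + 2 w$ ($T{\left(w,B \right)} = \left(w + B\right) + \left(-6 + w + 3\right) = \left(B + w\right) + \left(-3 + w\right) = -3 + B + 2 w$)
$E = \frac{675}{896}$ ($E = 2 - \frac{\left(-1988 - 1363\right) \frac{1}{-322 - 574}}{3} = 2 - \frac{\left(-3351\right) \frac{1}{-896}}{3} = 2 - \frac{\left(-3351\right) \left(- \frac{1}{896}\right)}{3} = 2 - \frac{1117}{896} = \frac{675}{896} \approx 0.75335$)
$\sqrt{E + T{\left(-25,-36 \right)}} = \sqrt{\frac{675}{896} - 89} = \sqrt{- \frac{79069}{896}} = \frac{i \sqrt{1106966}}{112}$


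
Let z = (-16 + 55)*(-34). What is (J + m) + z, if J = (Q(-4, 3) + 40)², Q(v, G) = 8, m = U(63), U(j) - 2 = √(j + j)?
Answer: 980 + 3*√14 ≈ 991.22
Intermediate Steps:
U(j) = 2 + √2*√j (U(j) = 2 + √(j + j) = 2 + √(2*j) = 2 + √2*√j)
z = -1326 (z = 39*(-34) = -1326)
m = 2 + 3*√14 (m = 2 + √2*√63 = 2 + √2*(3*√7) = 2 + 3*√14 ≈ 13.225)
J = 2304 (J = (8 + 40)² = 48² = 2304)
(J + m) + z = (2304 + (2 + 3*√14)) - 1326 = (2306 + 3*√14) - 1326 = 980 + 3*√14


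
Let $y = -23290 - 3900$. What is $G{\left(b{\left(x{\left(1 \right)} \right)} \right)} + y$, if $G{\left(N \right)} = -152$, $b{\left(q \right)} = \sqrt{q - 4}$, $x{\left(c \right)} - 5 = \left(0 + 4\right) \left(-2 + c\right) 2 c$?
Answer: $-27342$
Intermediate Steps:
$x{\left(c \right)} = 5 + c \left(-16 + 8 c\right)$ ($x{\left(c \right)} = 5 + \left(0 + 4\right) \left(-2 + c\right) 2 c = 5 + 4 \left(-2 + c\right) 2 c = 5 + \left(-8 + 4 c\right) 2 c = 5 + \left(-16 + 8 c\right) c = 5 + c \left(-16 + 8 c\right)$)
$y = -27190$
$b{\left(q \right)} = \sqrt{-4 + q}$
$G{\left(b{\left(x{\left(1 \right)} \right)} \right)} + y = -152 - 27190 = -27342$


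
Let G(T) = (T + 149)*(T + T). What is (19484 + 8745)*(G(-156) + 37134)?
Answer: 1109907822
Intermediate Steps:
G(T) = 2*T*(149 + T) (G(T) = (149 + T)*(2*T) = 2*T*(149 + T))
(19484 + 8745)*(G(-156) + 37134) = (19484 + 8745)*(2*(-156)*(149 - 156) + 37134) = 28229*(2*(-156)*(-7) + 37134) = 28229*(2184 + 37134) = 28229*39318 = 1109907822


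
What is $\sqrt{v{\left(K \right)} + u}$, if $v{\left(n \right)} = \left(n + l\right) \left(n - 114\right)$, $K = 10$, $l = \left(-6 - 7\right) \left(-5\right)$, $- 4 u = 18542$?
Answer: $\frac{i \sqrt{49742}}{2} \approx 111.51 i$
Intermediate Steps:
$u = - \frac{9271}{2}$ ($u = \left(- \frac{1}{4}\right) 18542 = - \frac{9271}{2} \approx -4635.5$)
$l = 65$ ($l = \left(-13\right) \left(-5\right) = 65$)
$v{\left(n \right)} = \left(-114 + n\right) \left(65 + n\right)$ ($v{\left(n \right)} = \left(n + 65\right) \left(n - 114\right) = \left(65 + n\right) \left(-114 + n\right) = \left(-114 + n\right) \left(65 + n\right)$)
$\sqrt{v{\left(K \right)} + u} = \sqrt{\left(-7410 + 10^{2} - 490\right) - \frac{9271}{2}} = \sqrt{\left(-7410 + 100 - 490\right) - \frac{9271}{2}} = \sqrt{-7800 - \frac{9271}{2}} = \sqrt{- \frac{24871}{2}} = \frac{i \sqrt{49742}}{2}$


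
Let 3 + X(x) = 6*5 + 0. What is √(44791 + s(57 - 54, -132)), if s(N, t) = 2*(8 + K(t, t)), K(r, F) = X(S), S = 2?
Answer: √44861 ≈ 211.80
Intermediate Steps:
X(x) = 27 (X(x) = -3 + (6*5 + 0) = -3 + (30 + 0) = -3 + 30 = 27)
K(r, F) = 27
s(N, t) = 70 (s(N, t) = 2*(8 + 27) = 2*35 = 70)
√(44791 + s(57 - 54, -132)) = √(44791 + 70) = √44861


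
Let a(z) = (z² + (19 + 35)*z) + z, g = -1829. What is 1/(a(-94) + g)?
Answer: 1/1837 ≈ 0.00054437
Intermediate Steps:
a(z) = z² + 55*z (a(z) = (z² + 54*z) + z = z² + 55*z)
1/(a(-94) + g) = 1/(-94*(55 - 94) - 1829) = 1/(-94*(-39) - 1829) = 1/(3666 - 1829) = 1/1837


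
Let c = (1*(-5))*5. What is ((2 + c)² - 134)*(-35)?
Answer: -13825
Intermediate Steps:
c = -25 (c = -5*5 = -25)
((2 + c)² - 134)*(-35) = ((2 - 25)² - 134)*(-35) = ((-23)² - 134)*(-35) = (529 - 134)*(-35) = 395*(-35) = -13825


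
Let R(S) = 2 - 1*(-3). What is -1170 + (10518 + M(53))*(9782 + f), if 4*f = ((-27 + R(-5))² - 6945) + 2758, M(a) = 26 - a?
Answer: 371638995/4 ≈ 9.2910e+7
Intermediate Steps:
R(S) = 5 (R(S) = 2 + 3 = 5)
f = -3703/4 (f = (((-27 + 5)² - 6945) + 2758)/4 = (((-22)² - 6945) + 2758)/4 = ((484 - 6945) + 2758)/4 = (-6461 + 2758)/4 = (¼)*(-3703) = -3703/4 ≈ -925.75)
-1170 + (10518 + M(53))*(9782 + f) = -1170 + (10518 + (26 - 1*53))*(9782 - 3703/4) = -1170 + (10518 + (26 - 53))*(35425/4) = -1170 + (10518 - 27)*(35425/4) = -1170 + 10491*(35425/4) = -1170 + 371643675/4 = 371638995/4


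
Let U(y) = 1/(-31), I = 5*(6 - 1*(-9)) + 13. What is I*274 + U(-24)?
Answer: 747471/31 ≈ 24112.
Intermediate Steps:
I = 88 (I = 5*(6 + 9) + 13 = 5*15 + 13 = 75 + 13 = 88)
U(y) = -1/31
I*274 + U(-24) = 88*274 - 1/31 = 24112 - 1/31 = 747471/31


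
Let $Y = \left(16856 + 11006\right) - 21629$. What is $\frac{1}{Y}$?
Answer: $\frac{1}{6233} \approx 0.00016044$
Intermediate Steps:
$Y = 6233$ ($Y = 27862 - 21629 = 6233$)
$\frac{1}{Y} = \frac{1}{6233}$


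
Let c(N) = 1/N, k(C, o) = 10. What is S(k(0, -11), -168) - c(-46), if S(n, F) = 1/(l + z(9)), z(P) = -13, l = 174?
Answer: 9/322 ≈ 0.027950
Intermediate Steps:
S(n, F) = 1/161 (S(n, F) = 1/(174 - 13) = 1/161)
S(k(0, -11), -168) - c(-46) = 1/161 - 1/(-46) = 1/161 - 1*(-1/46) = 1/161 + 1/46 = 9/322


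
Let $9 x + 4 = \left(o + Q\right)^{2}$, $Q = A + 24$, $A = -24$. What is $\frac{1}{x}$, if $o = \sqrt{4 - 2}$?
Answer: $- \frac{9}{2} \approx -4.5$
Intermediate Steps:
$Q = 0$ ($Q = -24 + 24 = 0$)
$o = \sqrt{2}$ ($o = \sqrt{4 - 2} = \sqrt{2} \approx 1.4142$)
$x = - \frac{2}{9}$ ($x = - \frac{4}{9} + \frac{\left(\sqrt{2} + 0\right)^{2}}{9} = - \frac{4}{9} + \frac{\left(\sqrt{2}\right)^{2}}{9} = - \frac{4}{9} + \frac{1}{9} \cdot 2 = - \frac{4}{9} + \frac{2}{9} = - \frac{2}{9} \approx -0.22222$)
$\frac{1}{x} = \frac{1}{- \frac{2}{9}} = - \frac{9}{2}$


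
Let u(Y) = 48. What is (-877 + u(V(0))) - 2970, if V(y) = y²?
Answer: -3799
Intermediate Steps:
(-877 + u(V(0))) - 2970 = (-877 + 48) - 2970 = -829 - 2970 = -3799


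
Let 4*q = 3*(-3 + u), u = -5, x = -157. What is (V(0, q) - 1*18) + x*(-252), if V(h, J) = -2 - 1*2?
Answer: 39542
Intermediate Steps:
q = -6 (q = (3*(-3 - 5))/4 = (3*(-8))/4 = (1/4)*(-24) = -6)
V(h, J) = -4 (V(h, J) = -2 - 2 = -4)
(V(0, q) - 1*18) + x*(-252) = (-4 - 1*18) - 157*(-252) = (-4 - 18) + 39564 = -22 + 39564 = 39542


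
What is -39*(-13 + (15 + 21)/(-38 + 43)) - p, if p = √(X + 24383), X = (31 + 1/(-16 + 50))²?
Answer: 1131/5 - √29299773/34 ≈ 66.996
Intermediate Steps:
X = 1113025/1156 (X = (31 + 1/34)² = (1055/34)² = 1113025/1156 ≈ 962.82)
p = √29299773/34 (p = √(1113025/1156 + 24383) = √(29299773/1156) = √29299773/34 ≈ 159.20)
-39*(-13 + (15 + 21)/(-38 + 43)) - p = -39*(-13 + (15 + 21)/(-38 + 43)) - √29299773/34 = -39*(-13 + 36/5) - √29299773/34 = -39*(-29/5) - √29299773/34 = 1131/5 - √29299773/34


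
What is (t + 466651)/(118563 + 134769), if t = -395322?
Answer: 71329/253332 ≈ 0.28156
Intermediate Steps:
(t + 466651)/(118563 + 134769) = (-395322 + 466651)/(118563 + 134769) = 71329/253332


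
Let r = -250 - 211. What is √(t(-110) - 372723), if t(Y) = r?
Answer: 56*I*√119 ≈ 610.89*I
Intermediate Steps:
r = -461
t(Y) = -461
√(t(-110) - 372723) = √(-461 - 372723) = √(-373184) = 56*I*√119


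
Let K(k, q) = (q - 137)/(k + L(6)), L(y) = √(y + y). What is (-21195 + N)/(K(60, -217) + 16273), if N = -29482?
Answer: -22407789199/7192795654 + 271813*√3/7192795654 ≈ -3.1152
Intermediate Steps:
L(y) = √2*√y (L(y) = √(2*y) = √2*√y)
K(k, q) = (-137 + q)/(k + 2*√3) (K(k, q) = (q - 137)/(k + √2*√6) = (-137 + q)/(k + 2*√3))
(-21195 + N)/(K(60, -217) + 16273) = (-21195 - 29482)/((-137 - 217)/(60 + 2*√3) + 16273) = -50677/(-354/(60 + 2*√3) + 16273) = -50677/(16273 - 354/(60 + 2*√3))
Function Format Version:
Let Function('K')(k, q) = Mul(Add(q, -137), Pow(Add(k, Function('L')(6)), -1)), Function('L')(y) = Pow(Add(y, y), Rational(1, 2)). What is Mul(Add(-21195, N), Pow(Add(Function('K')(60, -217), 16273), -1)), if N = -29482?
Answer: Add(Rational(-22407789199, 7192795654), Mul(Rational(271813, 7192795654), Pow(3, Rational(1, 2)))) ≈ -3.1152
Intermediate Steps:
Function('L')(y) = Mul(Pow(2, Rational(1, 2)), Pow(y, Rational(1, 2))) (Function('L')(y) = Pow(Mul(2, y), Rational(1, 2)) = Mul(Pow(2, Rational(1, 2)), Pow(y, Rational(1, 2))))
Function('K')(k, q) = Mul(Pow(Add(k, Mul(2, Pow(3, Rational(1, 2)))), -1), Add(-137, q)) (Function('K')(k, q) = Mul(Add(q, -137), Pow(Add(k, Mul(Pow(2, Rational(1, 2)), Pow(6, Rational(1, 2)))), -1)) = Mul(Add(-137, q), Pow(Add(k, Mul(2, Pow(3, Rational(1, 2)))), -1)) = Mul(Pow(Add(k, Mul(2, Pow(3, Rational(1, 2)))), -1), Add(-137, q)))
Mul(Add(-21195, N), Pow(Add(Function('K')(60, -217), 16273), -1)) = Mul(Add(-21195, -29482), Pow(Add(Mul(Pow(Add(60, Mul(2, Pow(3, Rational(1, 2)))), -1), Add(-137, -217)), 16273), -1)) = Mul(-50677, Pow(Add(Mul(Pow(Add(60, Mul(2, Pow(3, Rational(1, 2)))), -1), -354), 16273), -1)) = Mul(-50677, Pow(Add(Mul(-354, Pow(Add(60, Mul(2, Pow(3, Rational(1, 2)))), -1)), 16273), -1)) = Mul(-50677, Pow(Add(16273, Mul(-354, Pow(Add(60, Mul(2, Pow(3, Rational(1, 2)))), -1))), -1))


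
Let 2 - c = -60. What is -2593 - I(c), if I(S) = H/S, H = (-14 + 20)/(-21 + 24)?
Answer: -80384/31 ≈ -2593.0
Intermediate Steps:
c = 62 (c = 2 - 1*(-60) = 2 + 60 = 62)
H = 2 (H = 6/3 = 6*(⅓) = 2)
I(S) = 2/S
-2593 - I(c) = -2593 - 2/62 = -2593 - 1*1/31 = -2593 - 1/31 = -80384/31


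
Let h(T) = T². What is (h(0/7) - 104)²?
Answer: 10816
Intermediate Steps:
(h(0/7) - 104)² = ((0/7)² - 104)² = ((0*(⅐))² - 104)² = (0² - 104)² = (0 - 104)² = (-104)² = 10816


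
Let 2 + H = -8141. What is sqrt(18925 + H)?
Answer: 3*sqrt(1198) ≈ 103.84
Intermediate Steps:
H = -8143 (H = -2 - 8141 = -8143)
sqrt(18925 + H) = sqrt(18925 - 8143) = sqrt(10782) = 3*sqrt(1198)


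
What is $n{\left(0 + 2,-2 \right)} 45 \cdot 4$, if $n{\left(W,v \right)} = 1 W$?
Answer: $360$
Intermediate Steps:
$n{\left(W,v \right)} = W$
$n{\left(0 + 2,-2 \right)} 45 \cdot 4 = \left(0 + 2\right) 45 \cdot 4 = 2 \cdot 45 \cdot 4 = 90 \cdot 4 = 360$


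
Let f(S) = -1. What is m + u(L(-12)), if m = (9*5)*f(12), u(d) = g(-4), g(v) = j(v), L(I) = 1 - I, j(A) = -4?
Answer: -49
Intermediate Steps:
g(v) = -4
u(d) = -4
m = -45 (m = (9*5)*(-1) = 45*(-1) = -45)
m + u(L(-12)) = -45 - 4 = -49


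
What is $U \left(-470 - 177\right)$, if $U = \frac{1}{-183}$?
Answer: $\frac{647}{183} \approx 3.5355$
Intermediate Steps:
$U = - \frac{1}{183} \approx -0.0054645$
$U \left(-470 - 177\right) = - \frac{-470 - 177}{183} = \left(- \frac{1}{183}\right) \left(-647\right) = \frac{647}{183}$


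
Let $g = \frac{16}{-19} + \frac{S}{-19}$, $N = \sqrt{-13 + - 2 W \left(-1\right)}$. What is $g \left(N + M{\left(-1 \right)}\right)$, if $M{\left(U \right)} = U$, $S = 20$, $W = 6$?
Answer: $\frac{36}{19} - \frac{36 i}{19} \approx 1.8947 - 1.8947 i$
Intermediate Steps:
$N = i$ ($N = \sqrt{-13 + \left(-2\right) 6 \left(-1\right)} = \sqrt{-13 - -12} = \sqrt{-13 + 12} = \sqrt{-1} = i \approx 1.0 i$)
$g = - \frac{36}{19}$ ($g = \frac{16}{-19} + \frac{20}{-19} = 16 \left(- \frac{1}{19}\right) + 20 \left(- \frac{1}{19}\right) = - \frac{16}{19} - \frac{20}{19} = - \frac{36}{19} \approx -1.8947$)
$g \left(N + M{\left(-1 \right)}\right) = - \frac{36 \left(i - 1\right)}{19} = - \frac{36 \left(-1 + i\right)}{19} = \frac{36}{19} - \frac{36 i}{19}$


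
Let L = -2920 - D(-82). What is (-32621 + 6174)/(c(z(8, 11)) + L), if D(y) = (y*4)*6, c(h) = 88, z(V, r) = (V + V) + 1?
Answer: 26447/864 ≈ 30.610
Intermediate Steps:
z(V, r) = 1 + 2*V (z(V, r) = 2*V + 1 = 1 + 2*V)
D(y) = 24*y (D(y) = (4*y)*6 = 24*y)
L = -952 (L = -2920 - 24*(-82) = -2920 - 1*(-1968) = -2920 + 1968 = -952)
(-32621 + 6174)/(c(z(8, 11)) + L) = (-32621 + 6174)/(88 - 952) = -26447/(-864) = -26447*(-1/864) = 26447/864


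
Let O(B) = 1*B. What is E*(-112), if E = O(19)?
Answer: -2128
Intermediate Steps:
O(B) = B
E = 19
E*(-112) = 19*(-112) = -2128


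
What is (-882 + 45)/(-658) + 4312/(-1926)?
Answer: -612617/633654 ≈ -0.96680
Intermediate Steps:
(-882 + 45)/(-658) + 4312/(-1926) = -837*(-1/658) + 4312*(-1/1926) = 837/658 - 2156/963 = -612617/633654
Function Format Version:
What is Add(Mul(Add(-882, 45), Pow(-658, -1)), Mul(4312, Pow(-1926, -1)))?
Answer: Rational(-612617, 633654) ≈ -0.96680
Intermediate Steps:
Add(Mul(Add(-882, 45), Pow(-658, -1)), Mul(4312, Pow(-1926, -1))) = Add(Mul(-837, Rational(-1, 658)), Mul(4312, Rational(-1, 1926))) = Add(Rational(837, 658), Rational(-2156, 963)) = Rational(-612617, 633654)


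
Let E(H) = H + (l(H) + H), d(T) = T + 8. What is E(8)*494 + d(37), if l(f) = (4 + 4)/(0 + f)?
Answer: 8443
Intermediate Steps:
d(T) = 8 + T
l(f) = 8/f
E(H) = 2*H + 8/H (E(H) = H + (8/H + H) = H + (H + 8/H) = 2*H + 8/H)
E(8)*494 + d(37) = (2*8 + 8/8)*494 + (8 + 37) = (16 + 8*(⅛))*494 + 45 = (16 + 1)*494 + 45 = 17*494 + 45 = 8398 + 45 = 8443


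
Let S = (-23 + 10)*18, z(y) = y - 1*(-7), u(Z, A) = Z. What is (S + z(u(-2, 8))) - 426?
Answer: -655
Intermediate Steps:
z(y) = 7 + y (z(y) = y + 7 = 7 + y)
S = -234 (S = -13*18 = -234)
(S + z(u(-2, 8))) - 426 = (-234 + (7 - 2)) - 426 = (-234 + 5) - 426 = -229 - 426 = -655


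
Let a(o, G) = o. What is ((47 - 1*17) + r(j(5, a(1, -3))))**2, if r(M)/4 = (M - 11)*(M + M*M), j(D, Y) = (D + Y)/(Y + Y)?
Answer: 125316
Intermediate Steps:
j(D, Y) = (D + Y)/(2*Y) (j(D, Y) = (D + Y)/((2*Y)) = (D + Y)*(1/(2*Y)) = (D + Y)/(2*Y))
r(M) = 4*(-11 + M)*(M + M**2) (r(M) = 4*((M - 11)*(M + M*M)) = 4*((-11 + M)*(M + M**2)) = 4*(-11 + M)*(M + M**2))
((47 - 1*17) + r(j(5, a(1, -3))))**2 = ((47 - 1*17) + 4*((1/2)*(5 + 1)/1)*(-11 + ((1/2)*(5 + 1)/1)**2 - 5*(5 + 1)/1))**2 = ((47 - 17) + 4*((1/2)*1*6)*(-11 + ((1/2)*1*6)**2 - 5*6))**2 = (30 + 4*3*(-11 + 3**2 - 10*3))**2 = (30 + 4*3*(-11 + 9 - 30))**2 = (30 + 4*3*(-32))**2 = (30 - 384)**2 = (-354)**2 = 125316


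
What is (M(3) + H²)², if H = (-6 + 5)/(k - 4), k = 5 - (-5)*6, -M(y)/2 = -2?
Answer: 14784025/923521 ≈ 16.008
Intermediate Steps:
M(y) = 4 (M(y) = -2*(-2) = 4)
k = 35 (k = 5 - 1*(-30) = 5 + 30 = 35)
H = -1/31 (H = (-6 + 5)/(35 - 4) = -1/31 ≈ -0.032258)
(M(3) + H²)² = (4 + (-1/31)²)² = (4 + 1/961)² = (3845/961)² = 14784025/923521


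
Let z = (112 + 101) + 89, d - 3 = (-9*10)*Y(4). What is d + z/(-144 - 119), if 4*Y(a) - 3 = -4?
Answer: 12809/526 ≈ 24.352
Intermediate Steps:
Y(a) = -¼ (Y(a) = ¾ + (¼)*(-4) = ¾ - 1 = -¼)
d = 51/2 (d = 3 - 9*10*(-¼) = 3 - 90*(-¼) = 3 + 45/2 = 51/2 ≈ 25.500)
z = 302 (z = 213 + 89 = 302)
d + z/(-144 - 119) = 51/2 + 302/(-144 - 119) = 51/2 + 302/(-263) = 51/2 - 1/263*302 = 51/2 - 302/263 = 12809/526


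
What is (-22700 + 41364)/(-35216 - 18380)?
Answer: -4666/13399 ≈ -0.34824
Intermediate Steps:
(-22700 + 41364)/(-35216 - 18380) = 18664/(-53596) = 18664*(-1/53596) = -4666/13399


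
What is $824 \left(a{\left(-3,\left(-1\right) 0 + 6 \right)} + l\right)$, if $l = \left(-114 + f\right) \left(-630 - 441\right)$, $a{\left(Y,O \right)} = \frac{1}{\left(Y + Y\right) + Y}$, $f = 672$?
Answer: $- \frac{4431935912}{9} \approx -4.9244 \cdot 10^{8}$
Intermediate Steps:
$a{\left(Y,O \right)} = \frac{1}{3 Y}$ ($a{\left(Y,O \right)} = \frac{1}{2 Y + Y} = \frac{1}{3 Y}$)
$l = -597618$ ($l = \left(-114 + 672\right) \left(-630 - 441\right) = 558 \left(-1071\right) = -597618$)
$824 \left(a{\left(-3,\left(-1\right) 0 + 6 \right)} + l\right) = 824 \left(\frac{1}{3 \left(-3\right)} - 597618\right) = 824 \left(\frac{1}{3} \left(- \frac{1}{3}\right) - 597618\right) = 824 \left(- \frac{1}{9} - 597618\right) = 824 \left(- \frac{5378563}{9}\right) = - \frac{4431935912}{9}$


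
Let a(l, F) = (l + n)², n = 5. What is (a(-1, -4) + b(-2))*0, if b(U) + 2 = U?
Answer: 0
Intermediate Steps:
b(U) = -2 + U
a(l, F) = (5 + l)² (a(l, F) = (l + 5)² = (5 + l)²)
(a(-1, -4) + b(-2))*0 = ((5 - 1)² + (-2 - 2))*0 = (4² - 4)*0 = (16 - 4)*0 = 12*0 = 0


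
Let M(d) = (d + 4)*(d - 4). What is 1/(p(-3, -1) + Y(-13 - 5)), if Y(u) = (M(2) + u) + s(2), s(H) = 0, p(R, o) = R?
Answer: -1/33 ≈ -0.030303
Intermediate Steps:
M(d) = (-4 + d)*(4 + d) (M(d) = (4 + d)*(-4 + d) = (-4 + d)*(4 + d))
Y(u) = -12 + u (Y(u) = ((-16 + 2²) + u) + 0 = ((-16 + 4) + u) + 0 = (-12 + u) + 0 = -12 + u)
1/(p(-3, -1) + Y(-13 - 5)) = 1/(-3 + (-12 + (-13 - 5))) = 1/(-3 + (-12 - 18)) = 1/(-3 - 30) = 1/(-33) = -1/33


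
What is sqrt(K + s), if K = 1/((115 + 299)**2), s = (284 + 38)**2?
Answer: sqrt(17771022865)/414 ≈ 322.00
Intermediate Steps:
s = 103684 (s = 322**2 = 103684)
K = 1/171396 (K = 1/(414**2) = 1/171396 ≈ 5.8344e-6)
sqrt(K + s) = sqrt(1/171396 + 103684) = sqrt(17771022865/171396) = sqrt(17771022865)/414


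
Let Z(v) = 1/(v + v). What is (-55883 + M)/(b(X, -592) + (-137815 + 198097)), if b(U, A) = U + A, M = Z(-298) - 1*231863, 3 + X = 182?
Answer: -171496617/35681924 ≈ -4.8063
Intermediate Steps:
X = 179 (X = -3 + 182 = 179)
Z(v) = 1/(2*v)
M = -138190349/596 (M = (½)/(-298) - 1*231863 = (½)*(-1/298) - 231863 = -1/596 - 231863 = -138190349/596 ≈ -2.3186e+5)
b(U, A) = A + U
(-55883 + M)/(b(X, -592) + (-137815 + 198097)) = (-55883 - 138190349/596)/((-592 + 179) + (-137815 + 198097)) = -171496617/(596*(-413 + 60282)) = -171496617/596/59869 = -171496617/596*1/59869 = -171496617/35681924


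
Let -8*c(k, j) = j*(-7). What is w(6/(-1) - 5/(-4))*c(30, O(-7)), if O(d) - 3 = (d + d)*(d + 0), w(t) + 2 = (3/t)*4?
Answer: -30401/76 ≈ -400.01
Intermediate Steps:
w(t) = -2 + 12/t (w(t) = -2 + (3/t)*4 = -2 + 12/t)
O(d) = 3 + 2*d² (O(d) = 3 + (d + d)*(d + 0) = 3 + (2*d)*d = 3 + 2*d²)
c(k, j) = 7*j/8 (c(k, j) = -j*(-7)/8 = -(-7)*j/8 = 7*j/8)
w(6/(-1) - 5/(-4))*c(30, O(-7)) = (-2 + 12/(6/(-1) - 5/(-4)))*(7*(3 + 2*(-7)²)/8) = (-2 + 12/(6*(-1) - 5*(-¼)))*(7*(3 + 2*49)/8) = (-2 + 12/(-6 + 5/4))*(7*(3 + 98)/8) = (-2 + 12/(-19/4))*((7/8)*101) = (-2 + 12*(-4/19))*(707/8) = (-2 - 48/19)*(707/8) = -86/19*707/8 = -30401/76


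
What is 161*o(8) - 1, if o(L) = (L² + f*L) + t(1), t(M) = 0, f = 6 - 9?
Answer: 6439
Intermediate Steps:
f = -3
o(L) = L² - 3*L (o(L) = (L² - 3*L) + 0 = L² - 3*L)
161*o(8) - 1 = 161*(8*(-3 + 8)) - 1 = 161*(8*5) - 1 = 161*40 - 1 = 6440 - 1 = 6439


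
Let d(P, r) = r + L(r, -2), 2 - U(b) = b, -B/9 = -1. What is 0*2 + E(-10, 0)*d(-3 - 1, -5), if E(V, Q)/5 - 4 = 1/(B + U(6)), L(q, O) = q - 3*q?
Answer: 105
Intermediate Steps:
B = 9 (B = -9*(-1) = 9)
U(b) = 2 - b
L(q, O) = -2*q
E(V, Q) = 21 (E(V, Q) = 20 + 5/(9 + (2 - 1*6)) = 20 + 5/(9 + (2 - 6)) = 20 + 5/(9 - 4) = 20 + 5/5 = 20 + 5*(⅕) = 20 + 1 = 21)
d(P, r) = -r (d(P, r) = r - 2*r = -r)
0*2 + E(-10, 0)*d(-3 - 1, -5) = 0*2 + 21*(-1*(-5)) = 0 + 21*5 = 0 + 105 = 105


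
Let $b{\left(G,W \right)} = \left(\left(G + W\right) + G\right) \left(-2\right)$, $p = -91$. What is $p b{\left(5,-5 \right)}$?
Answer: $910$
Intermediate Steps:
$b{\left(G,W \right)} = - 4 G - 2 W$ ($b{\left(G,W \right)} = \left(W + 2 G\right) \left(-2\right) = - 4 G - 2 W$)
$p b{\left(5,-5 \right)} = - 91 \left(\left(-4\right) 5 - -10\right) = - 91 \left(-20 + 10\right) = \left(-91\right) \left(-10\right) = 910$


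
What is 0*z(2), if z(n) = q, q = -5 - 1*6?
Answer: 0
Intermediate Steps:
q = -11 (q = -5 - 6 = -11)
z(n) = -11
0*z(2) = 0*(-11) = 0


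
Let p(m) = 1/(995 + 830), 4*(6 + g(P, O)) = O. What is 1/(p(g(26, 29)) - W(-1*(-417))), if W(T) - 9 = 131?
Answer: -1825/255499 ≈ -0.0071429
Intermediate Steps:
g(P, O) = -6 + O/4
W(T) = 140 (W(T) = 9 + 131 = 140)
p(m) = 1/1825
1/(p(g(26, 29)) - W(-1*(-417))) = 1/(1/1825 - 1*140) = 1/(1/1825 - 140) = 1/(-255499/1825) = -1825/255499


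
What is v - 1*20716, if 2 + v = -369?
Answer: -21087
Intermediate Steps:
v = -371 (v = -2 - 369 = -371)
v - 1*20716 = -371 - 1*20716 = -371 - 20716 = -21087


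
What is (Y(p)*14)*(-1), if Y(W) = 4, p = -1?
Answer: -56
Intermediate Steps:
(Y(p)*14)*(-1) = (4*14)*(-1) = 56*(-1) = -56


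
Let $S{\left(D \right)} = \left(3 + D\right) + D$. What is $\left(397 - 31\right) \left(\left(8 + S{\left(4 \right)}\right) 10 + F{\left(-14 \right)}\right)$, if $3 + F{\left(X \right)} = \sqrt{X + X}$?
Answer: $68442 + 732 i \sqrt{7} \approx 68442.0 + 1936.7 i$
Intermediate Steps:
$S{\left(D \right)} = 3 + 2 D$
$F{\left(X \right)} = -3 + \sqrt{2} \sqrt{X}$ ($F{\left(X \right)} = -3 + \sqrt{X + X} = -3 + \sqrt{2 X} = -3 + \sqrt{2} \sqrt{X}$)
$\left(397 - 31\right) \left(\left(8 + S{\left(4 \right)}\right) 10 + F{\left(-14 \right)}\right) = \left(397 - 31\right) \left(\left(8 + \left(3 + 2 \cdot 4\right)\right) 10 - \left(3 - \sqrt{2} \sqrt{-14}\right)\right) = 366 \left(\left(8 + \left(3 + 8\right)\right) 10 - \left(3 - \sqrt{2} i \sqrt{14}\right)\right) = 366 \left(\left(8 + 11\right) 10 - \left(3 - 2 i \sqrt{7}\right)\right) = 366 \left(19 \cdot 10 - \left(3 - 2 i \sqrt{7}\right)\right) = 366 \left(190 - \left(3 - 2 i \sqrt{7}\right)\right) = 366 \left(187 + 2 i \sqrt{7}\right) = 68442 + 732 i \sqrt{7}$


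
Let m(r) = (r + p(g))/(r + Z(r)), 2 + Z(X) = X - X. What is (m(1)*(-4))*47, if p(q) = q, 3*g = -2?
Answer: 188/3 ≈ 62.667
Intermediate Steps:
g = -⅔ (g = (⅓)*(-2) = -⅔ ≈ -0.66667)
Z(X) = -2 (Z(X) = -2 + (X - X) = -2 + 0 = -2)
m(r) = (-⅔ + r)/(-2 + r) (m(r) = (r - ⅔)/(r - 2) = (-⅔ + r)/(-2 + r))
(m(1)*(-4))*47 = (((-⅔ + 1)/(-2 + 1))*(-4))*47 = (((⅓)/(-1))*(-4))*47 = (-1*⅓*(-4))*47 = -⅓*(-4)*47 = (4/3)*47 = 188/3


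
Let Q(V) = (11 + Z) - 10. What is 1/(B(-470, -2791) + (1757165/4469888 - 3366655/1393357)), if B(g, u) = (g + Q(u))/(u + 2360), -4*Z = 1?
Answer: -2684332535360896/2508132381590777 ≈ -1.0703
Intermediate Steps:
Z = -¼ (Z = -¼*1 = -¼ ≈ -0.25000)
Q(V) = ¾ (Q(V) = (11 - ¼) - 10 = 43/4 - 10 = ¾)
B(g, u) = (¾ + g)/(2360 + u) (B(g, u) = (g + ¾)/(u + 2360) = (¾ + g)/(2360 + u))
1/(B(-470, -2791) + (1757165/4469888 - 3366655/1393357)) = 1/((¾ - 470)/(2360 - 2791) + (1757165/4469888 - 3366655/1393357)) = 1/(-1877/4/(-431) + (1757165*(1/4469888) - 3366655*1/1393357)) = 1/(-1/431*(-1877/4) + (1757165/4469888 - 3366655/1393357)) = 1/(1877/1724 - 12600212631735/6228149734016) = 1/(-2508132381590777/2684332535360896) = -2684332535360896/2508132381590777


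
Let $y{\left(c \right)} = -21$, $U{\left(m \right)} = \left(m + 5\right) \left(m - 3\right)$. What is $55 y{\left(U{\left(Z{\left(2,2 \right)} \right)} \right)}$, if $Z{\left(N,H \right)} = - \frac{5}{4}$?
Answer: $-1155$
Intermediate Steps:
$Z{\left(N,H \right)} = - \frac{5}{4}$ ($Z{\left(N,H \right)} = \left(-5\right) \frac{1}{4} = - \frac{5}{4}$)
$U{\left(m \right)} = \left(-3 + m\right) \left(5 + m\right)$ ($U{\left(m \right)} = \left(5 + m\right) \left(-3 + m\right) = \left(-3 + m\right) \left(5 + m\right)$)
$55 y{\left(U{\left(Z{\left(2,2 \right)} \right)} \right)} = 55 \left(-21\right) = -1155$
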